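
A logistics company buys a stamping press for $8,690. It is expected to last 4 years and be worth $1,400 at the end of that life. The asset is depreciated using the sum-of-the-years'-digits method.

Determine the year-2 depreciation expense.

Depreciable base = $8,690 − $1,400 = $7,290.
Sum of the years' digits = 4+3+2+1 = 10.
Year 1: $7,290 × 4/10 = $2,916. Book value $5,774.
Year 2: $7,290 × 3/10 = $2,187. Book value $3,587.

$2,187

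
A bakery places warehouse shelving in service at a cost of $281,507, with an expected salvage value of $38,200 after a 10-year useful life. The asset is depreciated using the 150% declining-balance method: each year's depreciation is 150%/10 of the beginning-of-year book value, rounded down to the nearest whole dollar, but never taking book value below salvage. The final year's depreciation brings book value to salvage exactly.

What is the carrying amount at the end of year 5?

$124,907

Depreciable base = $281,507 − $38,200 = $243,307.
Year 1: ⌊$281,507 × 150%/10⌋ = $42,226. Book value $239,281.
Year 2: ⌊$239,281 × 150%/10⌋ = $35,892. Book value $203,389.
Year 3: ⌊$203,389 × 150%/10⌋ = $30,508. Book value $172,881.
Year 4: ⌊$172,881 × 150%/10⌋ = $25,932. Book value $146,949.
Year 5: ⌊$146,949 × 150%/10⌋ = $22,042. Book value $124,907.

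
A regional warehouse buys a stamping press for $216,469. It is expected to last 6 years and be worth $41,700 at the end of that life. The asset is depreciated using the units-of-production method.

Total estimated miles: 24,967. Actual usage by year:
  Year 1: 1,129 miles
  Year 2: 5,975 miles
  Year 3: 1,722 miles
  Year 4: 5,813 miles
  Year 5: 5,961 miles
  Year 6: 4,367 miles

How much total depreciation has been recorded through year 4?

Depreciable base = $216,469 − $41,700 = $174,769.
Rate = $174,769 / 24,967 miles = $7 per mile.
Year 1: 1,129 × $7 = $7,903. Book value $208,566.
Year 2: 5,975 × $7 = $41,825. Book value $166,741.
Year 3: 1,722 × $7 = $12,054. Book value $154,687.
Year 4: 5,813 × $7 = $40,691. Book value $113,996.
Accumulated through year 4 = $216,469 − $113,996 = $102,473.

$102,473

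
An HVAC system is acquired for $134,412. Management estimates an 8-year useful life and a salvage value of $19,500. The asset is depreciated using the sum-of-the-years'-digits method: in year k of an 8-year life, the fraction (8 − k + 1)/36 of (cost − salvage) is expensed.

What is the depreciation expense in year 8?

$3,192

Depreciable base = $134,412 − $19,500 = $114,912.
Sum of the years' digits = 8+7+6+5+4+3+2+1 = 36.
Year 1: $114,912 × 8/36 = $25,536. Book value $108,876.
Year 2: $114,912 × 7/36 = $22,344. Book value $86,532.
Year 3: $114,912 × 6/36 = $19,152. Book value $67,380.
Year 4: $114,912 × 5/36 = $15,960. Book value $51,420.
Year 5: $114,912 × 4/36 = $12,768. Book value $38,652.
Year 6: $114,912 × 3/36 = $9,576. Book value $29,076.
Year 7: $114,912 × 2/36 = $6,384. Book value $22,692.
Year 8: $114,912 × 1/36 = $3,192. Book value $19,500.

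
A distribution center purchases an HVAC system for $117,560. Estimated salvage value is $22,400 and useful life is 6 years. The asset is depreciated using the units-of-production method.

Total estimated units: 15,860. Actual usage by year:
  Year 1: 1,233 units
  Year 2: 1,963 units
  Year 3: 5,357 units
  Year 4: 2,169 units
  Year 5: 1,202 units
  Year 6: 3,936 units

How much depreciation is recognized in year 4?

Depreciable base = $117,560 − $22,400 = $95,160.
Rate = $95,160 / 15,860 units = $6 per unit.
Year 1: 1,233 × $6 = $7,398. Book value $110,162.
Year 2: 1,963 × $6 = $11,778. Book value $98,384.
Year 3: 5,357 × $6 = $32,142. Book value $66,242.
Year 4: 2,169 × $6 = $13,014. Book value $53,228.

$13,014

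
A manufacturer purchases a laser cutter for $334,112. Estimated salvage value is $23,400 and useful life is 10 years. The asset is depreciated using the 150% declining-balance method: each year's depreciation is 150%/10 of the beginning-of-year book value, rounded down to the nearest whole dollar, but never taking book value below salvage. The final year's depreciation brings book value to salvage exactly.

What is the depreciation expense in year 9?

$13,656

Depreciable base = $334,112 − $23,400 = $310,712.
Year 1: ⌊$334,112 × 150%/10⌋ = $50,116. Book value $283,996.
Year 2: ⌊$283,996 × 150%/10⌋ = $42,599. Book value $241,397.
Year 3: ⌊$241,397 × 150%/10⌋ = $36,209. Book value $205,188.
Year 4: ⌊$205,188 × 150%/10⌋ = $30,778. Book value $174,410.
Year 5: ⌊$174,410 × 150%/10⌋ = $26,161. Book value $148,249.
Year 6: ⌊$148,249 × 150%/10⌋ = $22,237. Book value $126,012.
Year 7: ⌊$126,012 × 150%/10⌋ = $18,901. Book value $107,111.
Year 8: ⌊$107,111 × 150%/10⌋ = $16,066. Book value $91,045.
Year 9: ⌊$91,045 × 150%/10⌋ = $13,656. Book value $77,389.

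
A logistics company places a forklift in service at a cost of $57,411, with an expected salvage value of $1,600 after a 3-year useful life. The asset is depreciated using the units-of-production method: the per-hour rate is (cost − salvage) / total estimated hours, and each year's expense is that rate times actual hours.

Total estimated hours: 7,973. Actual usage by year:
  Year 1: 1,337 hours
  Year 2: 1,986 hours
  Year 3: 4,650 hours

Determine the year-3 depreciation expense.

Depreciable base = $57,411 − $1,600 = $55,811.
Rate = $55,811 / 7,973 hours = $7 per hour.
Year 1: 1,337 × $7 = $9,359. Book value $48,052.
Year 2: 1,986 × $7 = $13,902. Book value $34,150.
Year 3: 4,650 × $7 = $32,550. Book value $1,600.

$32,550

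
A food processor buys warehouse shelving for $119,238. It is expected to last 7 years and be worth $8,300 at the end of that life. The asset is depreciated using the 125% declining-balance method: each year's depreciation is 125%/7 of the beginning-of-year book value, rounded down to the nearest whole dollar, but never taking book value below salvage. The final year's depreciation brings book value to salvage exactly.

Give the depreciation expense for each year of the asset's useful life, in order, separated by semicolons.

Depreciable base = $119,238 − $8,300 = $110,938.
Year 1: ⌊$119,238 × 125%/7⌋ = $21,292. Book value $97,946.
Year 2: ⌊$97,946 × 125%/7⌋ = $17,490. Book value $80,456.
Year 3: ⌊$80,456 × 125%/7⌋ = $14,367. Book value $66,089.
Year 4: ⌊$66,089 × 125%/7⌋ = $11,801. Book value $54,288.
Year 5: ⌊$54,288 × 125%/7⌋ = $9,694. Book value $44,594.
Year 6: ⌊$44,594 × 125%/7⌋ = $7,963. Book value $36,631.
Year 7 (final): $36,631 − $8,300 = $28,331. Book value $8,300.

$21,292; $17,490; $14,367; $11,801; $9,694; $7,963; $28,331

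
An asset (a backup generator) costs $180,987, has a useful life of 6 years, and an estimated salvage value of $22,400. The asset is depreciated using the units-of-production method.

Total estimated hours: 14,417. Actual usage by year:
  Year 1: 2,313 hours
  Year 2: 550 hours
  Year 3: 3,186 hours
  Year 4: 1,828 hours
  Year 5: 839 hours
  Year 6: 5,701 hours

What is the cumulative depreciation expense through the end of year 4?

Depreciable base = $180,987 − $22,400 = $158,587.
Rate = $158,587 / 14,417 hours = $11 per hour.
Year 1: 2,313 × $11 = $25,443. Book value $155,544.
Year 2: 550 × $11 = $6,050. Book value $149,494.
Year 3: 3,186 × $11 = $35,046. Book value $114,448.
Year 4: 1,828 × $11 = $20,108. Book value $94,340.
Accumulated through year 4 = $180,987 − $94,340 = $86,647.

$86,647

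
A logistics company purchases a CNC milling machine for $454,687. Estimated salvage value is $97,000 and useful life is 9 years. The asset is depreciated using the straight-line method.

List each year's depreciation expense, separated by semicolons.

$39,743; $39,743; $39,743; $39,743; $39,743; $39,743; $39,743; $39,743; $39,743

Depreciable base = $454,687 − $97,000 = $357,687.
Annual expense = $357,687 / 9 = $39,743.
End of year 1: book value $414,944.
End of year 2: book value $375,201.
End of year 3: book value $335,458.
End of year 4: book value $295,715.
End of year 5: book value $255,972.
End of year 6: book value $216,229.
End of year 7: book value $176,486.
End of year 8: book value $136,743.
End of year 9: book value $97,000.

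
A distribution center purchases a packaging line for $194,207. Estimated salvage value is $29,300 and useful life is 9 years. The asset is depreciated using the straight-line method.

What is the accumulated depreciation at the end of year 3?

$54,969

Depreciable base = $194,207 − $29,300 = $164,907.
Annual expense = $164,907 / 9 = $18,323.
End of year 1: book value $175,884.
End of year 2: book value $157,561.
End of year 3: book value $139,238.
Accumulated through year 3 = $194,207 − $139,238 = $54,969.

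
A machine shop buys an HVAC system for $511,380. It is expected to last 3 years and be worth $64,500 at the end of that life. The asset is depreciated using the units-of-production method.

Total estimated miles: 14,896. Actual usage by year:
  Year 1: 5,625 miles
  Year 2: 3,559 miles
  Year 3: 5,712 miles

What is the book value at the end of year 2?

$235,860

Depreciable base = $511,380 − $64,500 = $446,880.
Rate = $446,880 / 14,896 miles = $30 per mile.
Year 1: 5,625 × $30 = $168,750. Book value $342,630.
Year 2: 3,559 × $30 = $106,770. Book value $235,860.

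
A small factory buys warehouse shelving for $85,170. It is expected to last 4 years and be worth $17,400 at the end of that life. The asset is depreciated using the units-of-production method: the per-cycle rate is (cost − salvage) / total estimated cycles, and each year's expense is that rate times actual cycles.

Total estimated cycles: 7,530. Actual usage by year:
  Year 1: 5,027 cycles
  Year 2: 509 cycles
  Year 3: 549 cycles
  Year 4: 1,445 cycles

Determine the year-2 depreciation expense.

$4,581

Depreciable base = $85,170 − $17,400 = $67,770.
Rate = $67,770 / 7,530 cycles = $9 per cycle.
Year 1: 5,027 × $9 = $45,243. Book value $39,927.
Year 2: 509 × $9 = $4,581. Book value $35,346.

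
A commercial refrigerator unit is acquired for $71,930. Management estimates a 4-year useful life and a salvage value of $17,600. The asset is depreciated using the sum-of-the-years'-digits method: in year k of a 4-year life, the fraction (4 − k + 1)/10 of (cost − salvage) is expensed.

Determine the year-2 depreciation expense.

$16,299

Depreciable base = $71,930 − $17,600 = $54,330.
Sum of the years' digits = 4+3+2+1 = 10.
Year 1: $54,330 × 4/10 = $21,732. Book value $50,198.
Year 2: $54,330 × 3/10 = $16,299. Book value $33,899.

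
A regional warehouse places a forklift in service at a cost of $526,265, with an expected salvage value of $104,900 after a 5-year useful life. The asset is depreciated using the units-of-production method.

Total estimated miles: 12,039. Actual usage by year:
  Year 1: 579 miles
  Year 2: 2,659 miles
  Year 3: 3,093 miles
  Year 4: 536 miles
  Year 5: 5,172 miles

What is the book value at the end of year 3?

Depreciable base = $526,265 − $104,900 = $421,365.
Rate = $421,365 / 12,039 miles = $35 per mile.
Year 1: 579 × $35 = $20,265. Book value $506,000.
Year 2: 2,659 × $35 = $93,065. Book value $412,935.
Year 3: 3,093 × $35 = $108,255. Book value $304,680.

$304,680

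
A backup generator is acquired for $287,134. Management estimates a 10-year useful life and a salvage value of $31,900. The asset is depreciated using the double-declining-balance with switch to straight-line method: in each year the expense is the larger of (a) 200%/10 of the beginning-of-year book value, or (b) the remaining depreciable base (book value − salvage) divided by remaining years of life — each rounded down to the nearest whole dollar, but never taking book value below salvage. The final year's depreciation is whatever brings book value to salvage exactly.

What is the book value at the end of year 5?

Depreciable base = $287,134 − $31,900 = $255,234.
Year 1: DB = ⌊$287,134 × 200%/10⌋ = $57,426; SL = ⌊$255,234/10⌋ = $25,523 → take DB $57,426. Book value $229,708.
Year 2: DB = ⌊$229,708 × 200%/10⌋ = $45,941; SL = ⌊$197,808/9⌋ = $21,978 → take DB $45,941. Book value $183,767.
Year 3: DB = ⌊$183,767 × 200%/10⌋ = $36,753; SL = ⌊$151,867/8⌋ = $18,983 → take DB $36,753. Book value $147,014.
Year 4: DB = ⌊$147,014 × 200%/10⌋ = $29,402; SL = ⌊$115,114/7⌋ = $16,444 → take DB $29,402. Book value $117,612.
Year 5: DB = ⌊$117,612 × 200%/10⌋ = $23,522; SL = ⌊$85,712/6⌋ = $14,285 → take DB $23,522. Book value $94,090.

$94,090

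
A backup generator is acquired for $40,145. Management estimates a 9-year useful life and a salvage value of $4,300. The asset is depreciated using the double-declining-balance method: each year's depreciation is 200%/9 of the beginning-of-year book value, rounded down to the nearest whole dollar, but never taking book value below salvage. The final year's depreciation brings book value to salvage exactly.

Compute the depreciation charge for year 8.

$1,536

Depreciable base = $40,145 − $4,300 = $35,845.
Year 1: ⌊$40,145 × 200%/9⌋ = $8,921. Book value $31,224.
Year 2: ⌊$31,224 × 200%/9⌋ = $6,938. Book value $24,286.
Year 3: ⌊$24,286 × 200%/9⌋ = $5,396. Book value $18,890.
Year 4: ⌊$18,890 × 200%/9⌋ = $4,197. Book value $14,693.
Year 5: ⌊$14,693 × 200%/9⌋ = $3,265. Book value $11,428.
Year 6: ⌊$11,428 × 200%/9⌋ = $2,539. Book value $8,889.
Year 7: ⌊$8,889 × 200%/9⌋ = $1,975. Book value $6,914.
Year 8: ⌊$6,914 × 200%/9⌋ = $1,536. Book value $5,378.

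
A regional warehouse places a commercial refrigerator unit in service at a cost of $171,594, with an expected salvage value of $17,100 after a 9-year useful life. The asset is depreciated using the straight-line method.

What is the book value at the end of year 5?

Depreciable base = $171,594 − $17,100 = $154,494.
Annual expense = $154,494 / 9 = $17,166.
End of year 1: book value $154,428.
End of year 2: book value $137,262.
End of year 3: book value $120,096.
End of year 4: book value $102,930.
End of year 5: book value $85,764.

$85,764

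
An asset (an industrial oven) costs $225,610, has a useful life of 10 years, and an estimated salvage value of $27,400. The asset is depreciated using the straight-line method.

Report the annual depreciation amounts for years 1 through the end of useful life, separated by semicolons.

$19,821; $19,821; $19,821; $19,821; $19,821; $19,821; $19,821; $19,821; $19,821; $19,821

Depreciable base = $225,610 − $27,400 = $198,210.
Annual expense = $198,210 / 10 = $19,821.
End of year 1: book value $205,789.
End of year 2: book value $185,968.
End of year 3: book value $166,147.
End of year 4: book value $146,326.
End of year 5: book value $126,505.
End of year 6: book value $106,684.
End of year 7: book value $86,863.
End of year 8: book value $67,042.
End of year 9: book value $47,221.
End of year 10: book value $27,400.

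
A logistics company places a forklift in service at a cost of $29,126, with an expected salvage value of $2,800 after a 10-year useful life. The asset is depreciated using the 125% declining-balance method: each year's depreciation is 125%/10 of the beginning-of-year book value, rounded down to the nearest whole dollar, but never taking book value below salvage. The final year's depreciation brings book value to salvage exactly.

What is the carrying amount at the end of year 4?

Depreciable base = $29,126 − $2,800 = $26,326.
Year 1: ⌊$29,126 × 125%/10⌋ = $3,640. Book value $25,486.
Year 2: ⌊$25,486 × 125%/10⌋ = $3,185. Book value $22,301.
Year 3: ⌊$22,301 × 125%/10⌋ = $2,787. Book value $19,514.
Year 4: ⌊$19,514 × 125%/10⌋ = $2,439. Book value $17,075.

$17,075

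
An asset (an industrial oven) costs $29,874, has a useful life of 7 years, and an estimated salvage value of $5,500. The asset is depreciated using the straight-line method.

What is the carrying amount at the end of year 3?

Depreciable base = $29,874 − $5,500 = $24,374.
Annual expense = $24,374 / 7 = $3,482.
End of year 1: book value $26,392.
End of year 2: book value $22,910.
End of year 3: book value $19,428.

$19,428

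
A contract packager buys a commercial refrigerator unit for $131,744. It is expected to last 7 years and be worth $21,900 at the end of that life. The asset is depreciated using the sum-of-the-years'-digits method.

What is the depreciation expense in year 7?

$3,923

Depreciable base = $131,744 − $21,900 = $109,844.
Sum of the years' digits = 7+6+5+4+3+2+1 = 28.
Year 1: $109,844 × 7/28 = $27,461. Book value $104,283.
Year 2: $109,844 × 6/28 = $23,538. Book value $80,745.
Year 3: $109,844 × 5/28 = $19,615. Book value $61,130.
Year 4: $109,844 × 4/28 = $15,692. Book value $45,438.
Year 5: $109,844 × 3/28 = $11,769. Book value $33,669.
Year 6: $109,844 × 2/28 = $7,846. Book value $25,823.
Year 7: $109,844 × 1/28 = $3,923. Book value $21,900.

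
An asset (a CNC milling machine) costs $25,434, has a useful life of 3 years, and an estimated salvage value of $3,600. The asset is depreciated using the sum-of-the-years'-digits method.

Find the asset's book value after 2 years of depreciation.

Depreciable base = $25,434 − $3,600 = $21,834.
Sum of the years' digits = 3+2+1 = 6.
Year 1: $21,834 × 3/6 = $10,917. Book value $14,517.
Year 2: $21,834 × 2/6 = $7,278. Book value $7,239.

$7,239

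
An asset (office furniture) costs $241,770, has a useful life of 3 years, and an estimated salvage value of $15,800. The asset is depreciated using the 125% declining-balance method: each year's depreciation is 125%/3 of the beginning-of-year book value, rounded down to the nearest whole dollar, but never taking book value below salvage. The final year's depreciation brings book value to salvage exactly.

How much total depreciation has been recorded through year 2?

Depreciable base = $241,770 − $15,800 = $225,970.
Year 1: ⌊$241,770 × 125%/3⌋ = $100,737. Book value $141,033.
Year 2: ⌊$141,033 × 125%/3⌋ = $58,763. Book value $82,270.
Accumulated through year 2 = $241,770 − $82,270 = $159,500.

$159,500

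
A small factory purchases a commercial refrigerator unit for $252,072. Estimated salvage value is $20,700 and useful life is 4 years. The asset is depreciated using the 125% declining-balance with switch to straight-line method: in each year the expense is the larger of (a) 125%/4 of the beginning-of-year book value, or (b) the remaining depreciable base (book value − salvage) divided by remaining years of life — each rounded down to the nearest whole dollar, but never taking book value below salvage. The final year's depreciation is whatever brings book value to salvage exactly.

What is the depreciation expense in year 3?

Depreciable base = $252,072 − $20,700 = $231,372.
Year 1: DB = ⌊$252,072 × 125%/4⌋ = $78,772; SL = ⌊$231,372/4⌋ = $57,843 → take DB $78,772. Book value $173,300.
Year 2: DB = ⌊$173,300 × 125%/4⌋ = $54,156; SL = ⌊$152,600/3⌋ = $50,866 → take DB $54,156. Book value $119,144.
Year 3: DB = ⌊$119,144 × 125%/4⌋ = $37,232; SL = ⌊$98,444/2⌋ = $49,222 → take SL $49,222. Book value $69,922.

$49,222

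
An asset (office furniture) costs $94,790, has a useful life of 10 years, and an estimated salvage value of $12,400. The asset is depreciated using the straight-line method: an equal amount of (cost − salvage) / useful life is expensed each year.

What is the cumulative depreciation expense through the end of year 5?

Depreciable base = $94,790 − $12,400 = $82,390.
Annual expense = $82,390 / 10 = $8,239.
End of year 1: book value $86,551.
End of year 2: book value $78,312.
End of year 3: book value $70,073.
End of year 4: book value $61,834.
End of year 5: book value $53,595.
Accumulated through year 5 = $94,790 − $53,595 = $41,195.

$41,195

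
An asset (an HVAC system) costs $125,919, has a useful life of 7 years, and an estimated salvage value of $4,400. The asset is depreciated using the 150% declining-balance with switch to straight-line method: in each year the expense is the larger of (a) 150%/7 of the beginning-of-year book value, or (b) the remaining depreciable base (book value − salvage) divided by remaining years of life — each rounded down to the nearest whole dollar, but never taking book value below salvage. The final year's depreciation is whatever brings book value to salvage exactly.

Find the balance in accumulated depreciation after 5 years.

Depreciable base = $125,919 − $4,400 = $121,519.
Year 1: DB = ⌊$125,919 × 150%/7⌋ = $26,982; SL = ⌊$121,519/7⌋ = $17,359 → take DB $26,982. Book value $98,937.
Year 2: DB = ⌊$98,937 × 150%/7⌋ = $21,200; SL = ⌊$94,537/6⌋ = $15,756 → take DB $21,200. Book value $77,737.
Year 3: DB = ⌊$77,737 × 150%/7⌋ = $16,657; SL = ⌊$73,337/5⌋ = $14,667 → take DB $16,657. Book value $61,080.
Year 4: DB = ⌊$61,080 × 150%/7⌋ = $13,088; SL = ⌊$56,680/4⌋ = $14,170 → take SL $14,170. Book value $46,910.
Year 5: DB = ⌊$46,910 × 150%/7⌋ = $10,052; SL = ⌊$42,510/3⌋ = $14,170 → take SL $14,170. Book value $32,740.
Accumulated through year 5 = $125,919 − $32,740 = $93,179.

$93,179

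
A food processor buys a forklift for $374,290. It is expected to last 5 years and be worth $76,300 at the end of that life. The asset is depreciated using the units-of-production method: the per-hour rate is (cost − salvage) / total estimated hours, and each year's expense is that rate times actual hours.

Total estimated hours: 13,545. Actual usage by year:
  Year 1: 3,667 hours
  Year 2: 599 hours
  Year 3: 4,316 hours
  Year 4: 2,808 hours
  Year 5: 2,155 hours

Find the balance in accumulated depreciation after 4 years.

$250,580

Depreciable base = $374,290 − $76,300 = $297,990.
Rate = $297,990 / 13,545 hours = $22 per hour.
Year 1: 3,667 × $22 = $80,674. Book value $293,616.
Year 2: 599 × $22 = $13,178. Book value $280,438.
Year 3: 4,316 × $22 = $94,952. Book value $185,486.
Year 4: 2,808 × $22 = $61,776. Book value $123,710.
Accumulated through year 4 = $374,290 − $123,710 = $250,580.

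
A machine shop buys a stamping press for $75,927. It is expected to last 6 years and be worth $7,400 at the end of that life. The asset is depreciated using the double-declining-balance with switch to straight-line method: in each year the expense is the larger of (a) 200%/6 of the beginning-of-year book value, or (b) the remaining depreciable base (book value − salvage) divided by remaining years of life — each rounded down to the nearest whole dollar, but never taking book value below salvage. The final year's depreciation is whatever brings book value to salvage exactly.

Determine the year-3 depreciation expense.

$11,248

Depreciable base = $75,927 − $7,400 = $68,527.
Year 1: DB = ⌊$75,927 × 200%/6⌋ = $25,309; SL = ⌊$68,527/6⌋ = $11,421 → take DB $25,309. Book value $50,618.
Year 2: DB = ⌊$50,618 × 200%/6⌋ = $16,872; SL = ⌊$43,218/5⌋ = $8,643 → take DB $16,872. Book value $33,746.
Year 3: DB = ⌊$33,746 × 200%/6⌋ = $11,248; SL = ⌊$26,346/4⌋ = $6,586 → take DB $11,248. Book value $22,498.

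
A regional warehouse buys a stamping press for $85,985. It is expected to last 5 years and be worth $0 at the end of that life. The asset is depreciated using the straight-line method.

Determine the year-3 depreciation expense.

$17,197

Depreciable base = $85,985 − $0 = $85,985.
Annual expense = $85,985 / 5 = $17,197.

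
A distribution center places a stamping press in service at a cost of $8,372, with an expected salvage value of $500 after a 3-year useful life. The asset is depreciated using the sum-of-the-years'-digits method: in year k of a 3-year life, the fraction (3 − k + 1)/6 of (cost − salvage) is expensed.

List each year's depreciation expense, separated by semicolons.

$3,936; $2,624; $1,312

Depreciable base = $8,372 − $500 = $7,872.
Sum of the years' digits = 3+2+1 = 6.
Year 1: $7,872 × 3/6 = $3,936. Book value $4,436.
Year 2: $7,872 × 2/6 = $2,624. Book value $1,812.
Year 3: $7,872 × 1/6 = $1,312. Book value $500.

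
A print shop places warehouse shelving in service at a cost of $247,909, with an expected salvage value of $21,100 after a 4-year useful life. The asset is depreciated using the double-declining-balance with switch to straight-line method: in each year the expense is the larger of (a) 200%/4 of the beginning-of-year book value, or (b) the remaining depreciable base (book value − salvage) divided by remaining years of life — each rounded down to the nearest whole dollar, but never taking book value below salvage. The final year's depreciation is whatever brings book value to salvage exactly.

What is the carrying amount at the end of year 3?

Depreciable base = $247,909 − $21,100 = $226,809.
Year 1: DB = ⌊$247,909 × 200%/4⌋ = $123,954; SL = ⌊$226,809/4⌋ = $56,702 → take DB $123,954. Book value $123,955.
Year 2: DB = ⌊$123,955 × 200%/4⌋ = $61,977; SL = ⌊$102,855/3⌋ = $34,285 → take DB $61,977. Book value $61,978.
Year 3: DB = ⌊$61,978 × 200%/4⌋ = $30,989; SL = ⌊$40,878/2⌋ = $20,439 → take DB $30,989. Book value $30,989.

$30,989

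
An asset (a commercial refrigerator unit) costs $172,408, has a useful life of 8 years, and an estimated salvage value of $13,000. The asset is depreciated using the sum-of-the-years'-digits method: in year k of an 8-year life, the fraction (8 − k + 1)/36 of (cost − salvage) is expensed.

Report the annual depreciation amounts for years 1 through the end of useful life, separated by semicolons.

$35,424; $30,996; $26,568; $22,140; $17,712; $13,284; $8,856; $4,428

Depreciable base = $172,408 − $13,000 = $159,408.
Sum of the years' digits = 8+7+6+5+4+3+2+1 = 36.
Year 1: $159,408 × 8/36 = $35,424. Book value $136,984.
Year 2: $159,408 × 7/36 = $30,996. Book value $105,988.
Year 3: $159,408 × 6/36 = $26,568. Book value $79,420.
Year 4: $159,408 × 5/36 = $22,140. Book value $57,280.
Year 5: $159,408 × 4/36 = $17,712. Book value $39,568.
Year 6: $159,408 × 3/36 = $13,284. Book value $26,284.
Year 7: $159,408 × 2/36 = $8,856. Book value $17,428.
Year 8: $159,408 × 1/36 = $4,428. Book value $13,000.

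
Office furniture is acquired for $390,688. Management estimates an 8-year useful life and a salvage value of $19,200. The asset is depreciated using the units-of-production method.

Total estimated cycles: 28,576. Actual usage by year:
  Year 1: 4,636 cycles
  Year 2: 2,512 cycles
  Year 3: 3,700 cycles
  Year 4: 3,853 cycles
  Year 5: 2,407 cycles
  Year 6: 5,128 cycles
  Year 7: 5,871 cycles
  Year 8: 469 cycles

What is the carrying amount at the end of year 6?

$101,620

Depreciable base = $390,688 − $19,200 = $371,488.
Rate = $371,488 / 28,576 cycles = $13 per cycle.
Year 1: 4,636 × $13 = $60,268. Book value $330,420.
Year 2: 2,512 × $13 = $32,656. Book value $297,764.
Year 3: 3,700 × $13 = $48,100. Book value $249,664.
Year 4: 3,853 × $13 = $50,089. Book value $199,575.
Year 5: 2,407 × $13 = $31,291. Book value $168,284.
Year 6: 5,128 × $13 = $66,664. Book value $101,620.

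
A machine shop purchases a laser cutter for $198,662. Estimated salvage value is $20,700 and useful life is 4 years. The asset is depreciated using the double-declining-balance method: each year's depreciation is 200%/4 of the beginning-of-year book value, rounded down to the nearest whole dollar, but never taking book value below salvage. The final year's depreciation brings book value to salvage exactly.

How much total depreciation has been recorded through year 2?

$148,996

Depreciable base = $198,662 − $20,700 = $177,962.
Year 1: ⌊$198,662 × 200%/4⌋ = $99,331. Book value $99,331.
Year 2: ⌊$99,331 × 200%/4⌋ = $49,665. Book value $49,666.
Accumulated through year 2 = $198,662 − $49,666 = $148,996.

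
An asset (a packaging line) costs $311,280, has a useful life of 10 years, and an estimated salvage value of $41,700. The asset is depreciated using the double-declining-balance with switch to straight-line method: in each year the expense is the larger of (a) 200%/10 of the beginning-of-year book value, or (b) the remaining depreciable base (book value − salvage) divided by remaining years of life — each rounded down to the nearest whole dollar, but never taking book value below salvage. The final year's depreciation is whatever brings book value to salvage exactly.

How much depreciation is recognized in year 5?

Depreciable base = $311,280 − $41,700 = $269,580.
Year 1: DB = ⌊$311,280 × 200%/10⌋ = $62,256; SL = ⌊$269,580/10⌋ = $26,958 → take DB $62,256. Book value $249,024.
Year 2: DB = ⌊$249,024 × 200%/10⌋ = $49,804; SL = ⌊$207,324/9⌋ = $23,036 → take DB $49,804. Book value $199,220.
Year 3: DB = ⌊$199,220 × 200%/10⌋ = $39,844; SL = ⌊$157,520/8⌋ = $19,690 → take DB $39,844. Book value $159,376.
Year 4: DB = ⌊$159,376 × 200%/10⌋ = $31,875; SL = ⌊$117,676/7⌋ = $16,810 → take DB $31,875. Book value $127,501.
Year 5: DB = ⌊$127,501 × 200%/10⌋ = $25,500; SL = ⌊$85,801/6⌋ = $14,300 → take DB $25,500. Book value $102,001.

$25,500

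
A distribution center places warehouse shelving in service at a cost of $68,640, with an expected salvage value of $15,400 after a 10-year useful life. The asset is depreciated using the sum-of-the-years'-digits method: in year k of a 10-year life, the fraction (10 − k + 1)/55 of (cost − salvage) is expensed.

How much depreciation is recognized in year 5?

$5,808

Depreciable base = $68,640 − $15,400 = $53,240.
Sum of the years' digits = 10+9+8+7+6+5+4+3+2+1 = 55.
Year 1: $53,240 × 10/55 = $9,680. Book value $58,960.
Year 2: $53,240 × 9/55 = $8,712. Book value $50,248.
Year 3: $53,240 × 8/55 = $7,744. Book value $42,504.
Year 4: $53,240 × 7/55 = $6,776. Book value $35,728.
Year 5: $53,240 × 6/55 = $5,808. Book value $29,920.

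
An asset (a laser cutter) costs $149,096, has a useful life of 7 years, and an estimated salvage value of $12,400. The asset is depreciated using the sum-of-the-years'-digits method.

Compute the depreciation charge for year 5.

$14,646

Depreciable base = $149,096 − $12,400 = $136,696.
Sum of the years' digits = 7+6+5+4+3+2+1 = 28.
Year 1: $136,696 × 7/28 = $34,174. Book value $114,922.
Year 2: $136,696 × 6/28 = $29,292. Book value $85,630.
Year 3: $136,696 × 5/28 = $24,410. Book value $61,220.
Year 4: $136,696 × 4/28 = $19,528. Book value $41,692.
Year 5: $136,696 × 3/28 = $14,646. Book value $27,046.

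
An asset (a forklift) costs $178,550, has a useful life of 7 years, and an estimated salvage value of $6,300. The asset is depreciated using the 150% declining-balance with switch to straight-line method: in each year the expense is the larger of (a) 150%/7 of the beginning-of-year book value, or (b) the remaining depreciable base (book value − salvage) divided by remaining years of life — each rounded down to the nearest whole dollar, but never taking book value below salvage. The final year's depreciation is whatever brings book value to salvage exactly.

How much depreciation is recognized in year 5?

$20,077

Depreciable base = $178,550 − $6,300 = $172,250.
Year 1: DB = ⌊$178,550 × 150%/7⌋ = $38,260; SL = ⌊$172,250/7⌋ = $24,607 → take DB $38,260. Book value $140,290.
Year 2: DB = ⌊$140,290 × 150%/7⌋ = $30,062; SL = ⌊$133,990/6⌋ = $22,331 → take DB $30,062. Book value $110,228.
Year 3: DB = ⌊$110,228 × 150%/7⌋ = $23,620; SL = ⌊$103,928/5⌋ = $20,785 → take DB $23,620. Book value $86,608.
Year 4: DB = ⌊$86,608 × 150%/7⌋ = $18,558; SL = ⌊$80,308/4⌋ = $20,077 → take SL $20,077. Book value $66,531.
Year 5: DB = ⌊$66,531 × 150%/7⌋ = $14,256; SL = ⌊$60,231/3⌋ = $20,077 → take SL $20,077. Book value $46,454.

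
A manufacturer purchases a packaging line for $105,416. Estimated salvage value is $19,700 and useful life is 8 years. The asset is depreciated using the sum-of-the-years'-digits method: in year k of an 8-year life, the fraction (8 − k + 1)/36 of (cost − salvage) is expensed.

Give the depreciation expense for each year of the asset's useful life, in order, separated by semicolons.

$19,048; $16,667; $14,286; $11,905; $9,524; $7,143; $4,762; $2,381

Depreciable base = $105,416 − $19,700 = $85,716.
Sum of the years' digits = 8+7+6+5+4+3+2+1 = 36.
Year 1: $85,716 × 8/36 = $19,048. Book value $86,368.
Year 2: $85,716 × 7/36 = $16,667. Book value $69,701.
Year 3: $85,716 × 6/36 = $14,286. Book value $55,415.
Year 4: $85,716 × 5/36 = $11,905. Book value $43,510.
Year 5: $85,716 × 4/36 = $9,524. Book value $33,986.
Year 6: $85,716 × 3/36 = $7,143. Book value $26,843.
Year 7: $85,716 × 2/36 = $4,762. Book value $22,081.
Year 8: $85,716 × 1/36 = $2,381. Book value $19,700.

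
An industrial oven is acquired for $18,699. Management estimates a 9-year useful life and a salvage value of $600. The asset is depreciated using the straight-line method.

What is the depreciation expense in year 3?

Depreciable base = $18,699 − $600 = $18,099.
Annual expense = $18,099 / 9 = $2,011.

$2,011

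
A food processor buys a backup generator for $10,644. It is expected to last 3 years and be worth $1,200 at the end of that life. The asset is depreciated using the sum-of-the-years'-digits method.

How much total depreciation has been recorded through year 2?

Depreciable base = $10,644 − $1,200 = $9,444.
Sum of the years' digits = 3+2+1 = 6.
Year 1: $9,444 × 3/6 = $4,722. Book value $5,922.
Year 2: $9,444 × 2/6 = $3,148. Book value $2,774.
Accumulated through year 2 = $10,644 − $2,774 = $7,870.

$7,870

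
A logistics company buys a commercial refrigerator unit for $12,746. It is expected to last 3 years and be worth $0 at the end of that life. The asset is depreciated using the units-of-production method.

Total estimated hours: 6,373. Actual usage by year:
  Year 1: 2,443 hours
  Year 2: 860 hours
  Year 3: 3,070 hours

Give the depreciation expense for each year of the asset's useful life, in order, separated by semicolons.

$4,886; $1,720; $6,140

Depreciable base = $12,746 − $0 = $12,746.
Rate = $12,746 / 6,373 hours = $2 per hour.
Year 1: 2,443 × $2 = $4,886. Book value $7,860.
Year 2: 860 × $2 = $1,720. Book value $6,140.
Year 3: 3,070 × $2 = $6,140. Book value $0.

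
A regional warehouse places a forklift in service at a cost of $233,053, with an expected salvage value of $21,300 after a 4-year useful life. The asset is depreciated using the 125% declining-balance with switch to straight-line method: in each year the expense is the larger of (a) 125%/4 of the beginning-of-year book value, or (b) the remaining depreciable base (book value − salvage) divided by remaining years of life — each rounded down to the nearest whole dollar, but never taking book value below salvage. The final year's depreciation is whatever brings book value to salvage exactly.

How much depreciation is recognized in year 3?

$44,427

Depreciable base = $233,053 − $21,300 = $211,753.
Year 1: DB = ⌊$233,053 × 125%/4⌋ = $72,829; SL = ⌊$211,753/4⌋ = $52,938 → take DB $72,829. Book value $160,224.
Year 2: DB = ⌊$160,224 × 125%/4⌋ = $50,070; SL = ⌊$138,924/3⌋ = $46,308 → take DB $50,070. Book value $110,154.
Year 3: DB = ⌊$110,154 × 125%/4⌋ = $34,423; SL = ⌊$88,854/2⌋ = $44,427 → take SL $44,427. Book value $65,727.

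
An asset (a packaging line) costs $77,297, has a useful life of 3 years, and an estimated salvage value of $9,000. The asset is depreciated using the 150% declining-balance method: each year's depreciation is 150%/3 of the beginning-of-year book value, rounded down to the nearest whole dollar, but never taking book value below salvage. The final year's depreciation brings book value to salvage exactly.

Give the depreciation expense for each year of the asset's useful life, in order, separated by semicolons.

Depreciable base = $77,297 − $9,000 = $68,297.
Year 1: ⌊$77,297 × 150%/3⌋ = $38,648. Book value $38,649.
Year 2: ⌊$38,649 × 150%/3⌋ = $19,324. Book value $19,325.
Year 3 (final): $19,325 − $9,000 = $10,325. Book value $9,000.

$38,648; $19,324; $10,325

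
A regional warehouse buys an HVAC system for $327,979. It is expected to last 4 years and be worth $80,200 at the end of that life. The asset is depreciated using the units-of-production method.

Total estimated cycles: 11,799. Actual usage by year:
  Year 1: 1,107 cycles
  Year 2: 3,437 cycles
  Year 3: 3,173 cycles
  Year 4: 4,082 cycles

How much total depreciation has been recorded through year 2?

$95,424

Depreciable base = $327,979 − $80,200 = $247,779.
Rate = $247,779 / 11,799 cycles = $21 per cycle.
Year 1: 1,107 × $21 = $23,247. Book value $304,732.
Year 2: 3,437 × $21 = $72,177. Book value $232,555.
Accumulated through year 2 = $327,979 − $232,555 = $95,424.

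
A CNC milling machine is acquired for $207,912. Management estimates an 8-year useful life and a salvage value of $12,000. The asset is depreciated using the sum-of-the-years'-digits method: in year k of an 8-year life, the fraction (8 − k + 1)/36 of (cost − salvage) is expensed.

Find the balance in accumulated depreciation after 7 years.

Depreciable base = $207,912 − $12,000 = $195,912.
Sum of the years' digits = 8+7+6+5+4+3+2+1 = 36.
Year 1: $195,912 × 8/36 = $43,536. Book value $164,376.
Year 2: $195,912 × 7/36 = $38,094. Book value $126,282.
Year 3: $195,912 × 6/36 = $32,652. Book value $93,630.
Year 4: $195,912 × 5/36 = $27,210. Book value $66,420.
Year 5: $195,912 × 4/36 = $21,768. Book value $44,652.
Year 6: $195,912 × 3/36 = $16,326. Book value $28,326.
Year 7: $195,912 × 2/36 = $10,884. Book value $17,442.
Accumulated through year 7 = $207,912 − $17,442 = $190,470.

$190,470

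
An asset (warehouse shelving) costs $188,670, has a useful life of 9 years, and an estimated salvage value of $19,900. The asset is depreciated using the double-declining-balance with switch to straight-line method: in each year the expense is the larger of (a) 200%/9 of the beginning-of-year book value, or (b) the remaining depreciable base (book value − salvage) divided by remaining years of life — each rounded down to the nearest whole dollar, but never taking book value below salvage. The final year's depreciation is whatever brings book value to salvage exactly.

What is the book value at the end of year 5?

Depreciable base = $188,670 − $19,900 = $168,770.
Year 1: DB = ⌊$188,670 × 200%/9⌋ = $41,926; SL = ⌊$168,770/9⌋ = $18,752 → take DB $41,926. Book value $146,744.
Year 2: DB = ⌊$146,744 × 200%/9⌋ = $32,609; SL = ⌊$126,844/8⌋ = $15,855 → take DB $32,609. Book value $114,135.
Year 3: DB = ⌊$114,135 × 200%/9⌋ = $25,363; SL = ⌊$94,235/7⌋ = $13,462 → take DB $25,363. Book value $88,772.
Year 4: DB = ⌊$88,772 × 200%/9⌋ = $19,727; SL = ⌊$68,872/6⌋ = $11,478 → take DB $19,727. Book value $69,045.
Year 5: DB = ⌊$69,045 × 200%/9⌋ = $15,343; SL = ⌊$49,145/5⌋ = $9,829 → take DB $15,343. Book value $53,702.

$53,702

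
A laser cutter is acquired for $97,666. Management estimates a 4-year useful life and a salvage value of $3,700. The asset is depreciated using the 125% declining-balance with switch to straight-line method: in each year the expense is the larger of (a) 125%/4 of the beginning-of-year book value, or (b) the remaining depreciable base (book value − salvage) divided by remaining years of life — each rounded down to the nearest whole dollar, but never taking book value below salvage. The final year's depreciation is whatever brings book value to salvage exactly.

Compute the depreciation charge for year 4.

Depreciable base = $97,666 − $3,700 = $93,966.
Year 1: DB = ⌊$97,666 × 125%/4⌋ = $30,520; SL = ⌊$93,966/4⌋ = $23,491 → take DB $30,520. Book value $67,146.
Year 2: DB = ⌊$67,146 × 125%/4⌋ = $20,983; SL = ⌊$63,446/3⌋ = $21,148 → take SL $21,148. Book value $45,998.
Year 3: DB = ⌊$45,998 × 125%/4⌋ = $14,374; SL = ⌊$42,298/2⌋ = $21,149 → take SL $21,149. Book value $24,849.
Year 4 (final): $24,849 − $3,700 = $21,149. Book value $3,700.

$21,149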